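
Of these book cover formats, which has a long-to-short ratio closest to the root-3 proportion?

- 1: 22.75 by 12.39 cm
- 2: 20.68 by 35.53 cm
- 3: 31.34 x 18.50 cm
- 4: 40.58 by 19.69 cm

2

Target root-3 ≈ 1.732.
1: 1.836 (Δ0.104)  2: 1.718 (Δ0.014)  3: 1.694 (Δ0.038)  4: 2.061 (Δ0.329)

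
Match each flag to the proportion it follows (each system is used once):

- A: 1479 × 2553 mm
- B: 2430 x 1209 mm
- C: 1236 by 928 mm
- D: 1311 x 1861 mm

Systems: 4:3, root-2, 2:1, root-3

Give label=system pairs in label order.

Ratios: A ≈ 1.726; B ≈ 2.010; C ≈ 1.332; D ≈ 1.420.
Targets: 4:3 ≈ 1.333; root-2 ≈ 1.414; 2:1 ≈ 2.000; root-3 ≈ 1.732.

A=root-3, B=2:1, C=4:3, D=root-2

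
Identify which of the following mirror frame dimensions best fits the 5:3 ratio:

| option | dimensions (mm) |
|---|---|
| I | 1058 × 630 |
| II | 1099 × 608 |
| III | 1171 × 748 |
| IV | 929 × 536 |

Ratios (long/short): I ≈ 1.679; II ≈ 1.808; III ≈ 1.566; IV ≈ 1.733.
5:3 ≈ 1.667; option I is nearest (Δ 0.012).

I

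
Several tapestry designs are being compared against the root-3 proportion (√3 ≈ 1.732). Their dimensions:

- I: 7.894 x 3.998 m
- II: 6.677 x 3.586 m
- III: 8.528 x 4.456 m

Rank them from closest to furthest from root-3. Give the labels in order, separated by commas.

II, III, I

I: 7.894/3.998 ≈ 1.974 → |1.974 − 1.732| = 0.242
II: 6.677/3.586 ≈ 1.862 → |1.862 − 1.732| = 0.130
III: 8.528/4.456 ≈ 1.914 → |1.914 − 1.732| = 0.182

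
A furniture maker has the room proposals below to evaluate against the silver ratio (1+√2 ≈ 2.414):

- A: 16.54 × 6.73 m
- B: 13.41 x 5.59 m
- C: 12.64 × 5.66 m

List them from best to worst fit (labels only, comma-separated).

Ratios: A = 16.54 / 6.73 ≈ 2.458; B = 13.41 / 5.59 ≈ 2.399; C = 12.64 / 5.66 ≈ 2.233.
|Δ from 2.414|: A 0.044; B 0.015; C 0.181.

B, A, C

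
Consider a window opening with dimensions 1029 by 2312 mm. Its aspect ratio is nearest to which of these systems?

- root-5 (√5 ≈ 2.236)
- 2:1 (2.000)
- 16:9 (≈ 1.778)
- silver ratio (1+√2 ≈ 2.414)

root-5

2312/1029 ≈ 2.247. Nearest candidates are root-5 (2.236, off by 0.011) and silver ratio (2.414, off by 0.167).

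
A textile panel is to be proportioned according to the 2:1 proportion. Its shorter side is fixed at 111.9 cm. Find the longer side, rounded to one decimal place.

223.8 cm

2:1 = 2.00000.
Longer side = 111.9 × 2.00000 ≈ 223.800 → 223.8 cm.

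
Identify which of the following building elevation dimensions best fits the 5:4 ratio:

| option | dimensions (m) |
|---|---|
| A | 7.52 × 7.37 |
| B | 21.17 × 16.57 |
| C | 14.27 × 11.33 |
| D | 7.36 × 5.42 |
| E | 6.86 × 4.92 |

Ratios (long/short): A ≈ 1.020; B ≈ 1.278; C ≈ 1.259; D ≈ 1.358; E ≈ 1.394.
5:4 ≈ 1.250; option C is nearest (Δ 0.009).

C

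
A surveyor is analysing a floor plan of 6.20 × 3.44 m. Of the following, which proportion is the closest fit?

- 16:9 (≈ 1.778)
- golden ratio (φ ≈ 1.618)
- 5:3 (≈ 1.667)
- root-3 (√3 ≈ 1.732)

Ratio = 6.20 / 3.44 ≈ 1.802.
Distances: 16:9 1.778 (Δ 0.024); golden ratio 1.618 (Δ 0.184); 5:3 1.667 (Δ 0.135); root-3 1.732 (Δ 0.070).

16:9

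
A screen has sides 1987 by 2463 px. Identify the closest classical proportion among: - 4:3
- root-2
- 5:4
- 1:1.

5:4

Ratio = 2463 / 1987 ≈ 1.240.
Distances: 4:3 1.333 (Δ 0.093); root-2 1.414 (Δ 0.174); 5:4 1.250 (Δ 0.010); 1:1 1.000 (Δ 0.240).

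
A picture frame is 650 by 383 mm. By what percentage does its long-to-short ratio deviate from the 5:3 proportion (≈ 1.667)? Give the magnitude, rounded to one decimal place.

Ratio = 650 / 383 ≈ 1.6971.
Ideal 5:3 ≈ 1.6667. |1.6971 − 1.6667| / 1.6667 ≈ 1.82% → 1.8%.

1.8%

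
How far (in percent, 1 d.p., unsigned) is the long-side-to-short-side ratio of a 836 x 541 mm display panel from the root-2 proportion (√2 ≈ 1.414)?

Ratio = 836 / 541 ≈ 1.5453.
Ideal root-2 ≈ 1.4142. |1.5453 − 1.4142| / 1.4142 ≈ 9.27% → 9.3%.

9.3%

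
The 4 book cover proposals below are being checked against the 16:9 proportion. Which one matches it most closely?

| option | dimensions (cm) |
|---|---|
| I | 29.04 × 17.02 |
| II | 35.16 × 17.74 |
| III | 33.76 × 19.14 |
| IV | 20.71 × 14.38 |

Target 16:9 ≈ 1.778.
I: 1.706 (Δ0.072)  II: 1.982 (Δ0.204)  III: 1.764 (Δ0.014)  IV: 1.440 (Δ0.338)

III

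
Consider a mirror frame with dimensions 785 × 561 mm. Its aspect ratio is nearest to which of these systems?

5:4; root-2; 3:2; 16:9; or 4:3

785/561 ≈ 1.399. Nearest candidates are root-2 (1.414, off by 0.015) and 4:3 (1.333, off by 0.066).

root-2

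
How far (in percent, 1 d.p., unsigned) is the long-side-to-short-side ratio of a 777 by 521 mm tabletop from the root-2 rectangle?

Ratio = 777 / 521 ≈ 1.4914.
Ideal root-2 ≈ 1.4142. |1.4914 − 1.4142| / 1.4142 ≈ 5.46% → 5.5%.

5.5%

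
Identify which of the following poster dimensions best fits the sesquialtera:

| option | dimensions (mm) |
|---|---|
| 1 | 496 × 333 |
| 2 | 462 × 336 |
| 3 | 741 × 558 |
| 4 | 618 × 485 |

1

Target 3:2 ≈ 1.500.
1: 1.489 (Δ0.011)  2: 1.375 (Δ0.125)  3: 1.328 (Δ0.172)  4: 1.274 (Δ0.226)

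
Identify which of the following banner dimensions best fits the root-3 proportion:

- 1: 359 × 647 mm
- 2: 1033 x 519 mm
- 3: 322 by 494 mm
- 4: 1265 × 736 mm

Ratios (long/short): 1 ≈ 1.802; 2 ≈ 1.990; 3 ≈ 1.534; 4 ≈ 1.719.
root-3 ≈ 1.732; option 4 is nearest (Δ 0.013).

4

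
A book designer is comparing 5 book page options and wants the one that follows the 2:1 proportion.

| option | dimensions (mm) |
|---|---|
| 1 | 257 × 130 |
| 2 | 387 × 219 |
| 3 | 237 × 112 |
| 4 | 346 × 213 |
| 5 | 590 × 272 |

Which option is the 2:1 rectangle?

1

Ratios (long/short): 1 ≈ 1.977; 2 ≈ 1.767; 3 ≈ 2.116; 4 ≈ 1.624; 5 ≈ 2.169.
2:1 ≈ 2.000; option 1 is nearest (Δ 0.023).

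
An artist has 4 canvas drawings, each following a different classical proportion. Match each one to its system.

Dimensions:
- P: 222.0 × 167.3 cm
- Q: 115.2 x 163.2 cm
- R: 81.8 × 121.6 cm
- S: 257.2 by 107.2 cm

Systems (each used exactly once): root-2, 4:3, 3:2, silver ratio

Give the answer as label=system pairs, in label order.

P=4:3, Q=root-2, R=3:2, S=silver ratio

Ratios: P ≈ 1.327; Q ≈ 1.417; R ≈ 1.487; S ≈ 2.399.
Targets: root-2 ≈ 1.414; 4:3 ≈ 1.333; 3:2 ≈ 1.500; silver ratio ≈ 2.414.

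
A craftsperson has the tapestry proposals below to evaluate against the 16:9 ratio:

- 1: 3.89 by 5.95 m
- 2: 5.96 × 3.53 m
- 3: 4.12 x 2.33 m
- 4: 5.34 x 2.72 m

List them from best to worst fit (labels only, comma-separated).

1: 5.95/3.89 ≈ 1.530 → |1.530 − 1.778| = 0.248
2: 5.96/3.53 ≈ 1.688 → |1.688 − 1.778| = 0.090
3: 4.12/2.33 ≈ 1.768 → |1.768 − 1.778| = 0.010
4: 5.34/2.72 ≈ 1.963 → |1.963 − 1.778| = 0.185

3, 2, 4, 1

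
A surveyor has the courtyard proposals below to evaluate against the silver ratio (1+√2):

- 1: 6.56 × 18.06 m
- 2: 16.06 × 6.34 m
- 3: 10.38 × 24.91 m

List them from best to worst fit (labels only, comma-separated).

3, 2, 1

Ratios: 1 = 18.06 / 6.56 ≈ 2.753; 2 = 16.06 / 6.34 ≈ 2.533; 3 = 24.91 / 10.38 ≈ 2.400.
|Δ from 2.414|: 1 0.339; 2 0.119; 3 0.014.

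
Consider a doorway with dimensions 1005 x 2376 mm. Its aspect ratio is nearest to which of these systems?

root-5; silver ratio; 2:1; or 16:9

silver ratio

Ratio = 2376 / 1005 ≈ 2.364.
Distances: root-5 2.236 (Δ 0.128); silver ratio 2.414 (Δ 0.050); 2:1 2.000 (Δ 0.364); 16:9 1.778 (Δ 0.586).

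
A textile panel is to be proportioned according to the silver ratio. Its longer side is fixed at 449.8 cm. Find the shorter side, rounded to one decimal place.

186.3 cm

silver ratio ≈ 2.41421.
Shorter side = 449.8 ÷ 2.41421 ≈ 186.314 → 186.3 cm.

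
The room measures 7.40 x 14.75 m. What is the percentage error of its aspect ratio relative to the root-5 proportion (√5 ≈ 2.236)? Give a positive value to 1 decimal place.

10.9%

Ratio = 14.75 / 7.40 ≈ 1.9932.
Ideal root-5 ≈ 2.2361. |1.9932 − 2.2361| / 2.2361 ≈ 10.86% → 10.9%.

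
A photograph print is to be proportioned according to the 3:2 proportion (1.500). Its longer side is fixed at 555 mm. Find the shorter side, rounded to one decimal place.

3:2 = 1.50000.
Shorter side = 555 ÷ 1.50000 ≈ 370.000 → 370.0 mm.

370.0 mm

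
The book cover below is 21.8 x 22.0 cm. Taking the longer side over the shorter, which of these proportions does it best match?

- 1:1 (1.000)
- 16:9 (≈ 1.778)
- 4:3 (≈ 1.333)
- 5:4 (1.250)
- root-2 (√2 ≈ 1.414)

1:1

Ratio = 22.0 / 21.8 ≈ 1.009.
Distances: 1:1 1.000 (Δ 0.009); 16:9 1.778 (Δ 0.769); 4:3 1.333 (Δ 0.324); 5:4 1.250 (Δ 0.241); root-2 1.414 (Δ 0.405).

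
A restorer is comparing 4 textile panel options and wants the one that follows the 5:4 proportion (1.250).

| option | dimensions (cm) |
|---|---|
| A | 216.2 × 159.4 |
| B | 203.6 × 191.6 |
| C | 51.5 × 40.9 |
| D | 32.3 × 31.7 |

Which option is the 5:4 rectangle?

C

Target 5:4 ≈ 1.250.
A: 1.356 (Δ0.106)  B: 1.063 (Δ0.187)  C: 1.259 (Δ0.009)  D: 1.019 (Δ0.231)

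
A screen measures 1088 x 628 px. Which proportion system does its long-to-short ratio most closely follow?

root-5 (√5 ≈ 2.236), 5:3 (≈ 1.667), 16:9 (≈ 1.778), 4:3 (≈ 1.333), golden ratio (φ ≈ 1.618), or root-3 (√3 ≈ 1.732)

Ratio = 1088 / 628 ≈ 1.732.
Distances: root-5 2.236 (Δ 0.504); 5:3 1.667 (Δ 0.065); 16:9 1.778 (Δ 0.046); 4:3 1.333 (Δ 0.399); golden ratio 1.618 (Δ 0.114); root-3 1.732 (Δ 0.000).

root-3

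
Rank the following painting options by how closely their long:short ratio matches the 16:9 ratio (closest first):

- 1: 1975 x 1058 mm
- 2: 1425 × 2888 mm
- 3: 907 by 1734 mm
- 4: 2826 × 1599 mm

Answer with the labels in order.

Ratios: 1 = 1975 / 1058 ≈ 1.867; 2 = 2888 / 1425 ≈ 2.027; 3 = 1734 / 907 ≈ 1.912; 4 = 2826 / 1599 ≈ 1.767.
|Δ from 1.778|: 1 0.089; 2 0.249; 3 0.134; 4 0.011.

4, 1, 3, 2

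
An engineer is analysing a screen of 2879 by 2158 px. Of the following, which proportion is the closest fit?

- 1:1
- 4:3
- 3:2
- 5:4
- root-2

2879/2158 ≈ 1.334. Nearest candidates are 4:3 (1.333, off by 0.001) and root-2 (1.414, off by 0.080).

4:3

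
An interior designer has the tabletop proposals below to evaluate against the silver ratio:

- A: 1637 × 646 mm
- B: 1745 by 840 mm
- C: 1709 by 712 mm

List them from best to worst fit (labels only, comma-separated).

A: 1637/646 ≈ 2.534 → |2.534 − 2.414| = 0.120
B: 1745/840 ≈ 2.077 → |2.077 − 2.414| = 0.337
C: 1709/712 ≈ 2.400 → |2.400 − 2.414| = 0.014

C, A, B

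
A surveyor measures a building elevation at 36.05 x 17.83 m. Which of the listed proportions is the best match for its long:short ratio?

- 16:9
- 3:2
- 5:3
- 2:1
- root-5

2:1

Ratio = 36.05 / 17.83 ≈ 2.022.
Distances: 16:9 1.778 (Δ 0.244); 3:2 1.500 (Δ 0.522); 5:3 1.667 (Δ 0.355); 2:1 2.000 (Δ 0.022); root-5 2.236 (Δ 0.214).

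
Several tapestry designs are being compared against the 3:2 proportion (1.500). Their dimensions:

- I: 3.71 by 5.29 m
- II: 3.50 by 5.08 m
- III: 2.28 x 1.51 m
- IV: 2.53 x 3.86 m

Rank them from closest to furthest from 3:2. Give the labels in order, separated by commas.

I: 5.29/3.71 ≈ 1.426 → |1.426 − 1.500| = 0.074
II: 5.08/3.50 ≈ 1.451 → |1.451 − 1.500| = 0.049
III: 2.28/1.51 ≈ 1.510 → |1.510 − 1.500| = 0.010
IV: 3.86/2.53 ≈ 1.526 → |1.526 − 1.500| = 0.026

III, IV, II, I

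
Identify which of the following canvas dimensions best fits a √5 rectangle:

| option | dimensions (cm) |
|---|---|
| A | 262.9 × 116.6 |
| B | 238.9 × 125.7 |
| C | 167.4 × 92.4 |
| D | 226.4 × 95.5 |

Target root-5 ≈ 2.236.
A: 2.255 (Δ0.019)  B: 1.901 (Δ0.335)  C: 1.812 (Δ0.424)  D: 2.371 (Δ0.135)

A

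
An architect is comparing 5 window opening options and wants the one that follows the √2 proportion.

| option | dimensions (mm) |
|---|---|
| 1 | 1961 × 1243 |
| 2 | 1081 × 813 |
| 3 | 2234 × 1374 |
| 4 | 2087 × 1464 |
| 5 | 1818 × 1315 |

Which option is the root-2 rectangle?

Ratios (long/short): 1 ≈ 1.578; 2 ≈ 1.330; 3 ≈ 1.626; 4 ≈ 1.426; 5 ≈ 1.383.
root-2 ≈ 1.414; option 4 is nearest (Δ 0.012).

4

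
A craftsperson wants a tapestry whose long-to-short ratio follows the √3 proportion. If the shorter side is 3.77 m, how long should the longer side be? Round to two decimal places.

root-3 ≈ 1.73205.
Longer side = 3.77 × 1.73205 ≈ 6.5298 → 6.53 m.

6.53 m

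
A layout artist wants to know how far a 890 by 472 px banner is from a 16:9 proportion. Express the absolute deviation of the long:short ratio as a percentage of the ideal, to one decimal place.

Ratio = 890 / 472 ≈ 1.8856.
Ideal 16:9 ≈ 1.7778. |1.8856 − 1.7778| / 1.7778 ≈ 6.06% → 6.1%.

6.1%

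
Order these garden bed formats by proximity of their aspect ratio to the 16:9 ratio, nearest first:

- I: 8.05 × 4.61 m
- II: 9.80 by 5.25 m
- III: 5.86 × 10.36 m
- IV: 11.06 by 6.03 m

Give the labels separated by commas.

I: 8.05/4.61 ≈ 1.746 → |1.746 − 1.778| = 0.032
II: 9.80/5.25 ≈ 1.867 → |1.867 − 1.778| = 0.089
III: 10.36/5.86 ≈ 1.768 → |1.768 − 1.778| = 0.010
IV: 11.06/6.03 ≈ 1.834 → |1.834 − 1.778| = 0.056

III, I, IV, II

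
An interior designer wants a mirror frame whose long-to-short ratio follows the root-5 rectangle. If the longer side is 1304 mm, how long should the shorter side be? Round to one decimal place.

root-5 ≈ 2.23607.
Shorter side = 1304 ÷ 2.23607 ≈ 583.166 → 583.2 mm.

583.2 mm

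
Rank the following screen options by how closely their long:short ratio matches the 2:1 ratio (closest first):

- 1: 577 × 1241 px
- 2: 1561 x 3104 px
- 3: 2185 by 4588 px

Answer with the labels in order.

2, 3, 1

1: 1241/577 ≈ 2.151 → |2.151 − 2.000| = 0.151
2: 3104/1561 ≈ 1.988 → |1.988 − 2.000| = 0.012
3: 4588/2185 ≈ 2.100 → |2.100 − 2.000| = 0.100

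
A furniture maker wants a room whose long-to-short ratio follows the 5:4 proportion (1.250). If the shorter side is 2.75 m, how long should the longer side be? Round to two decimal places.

5:4 = 1.25000.
Longer side = 2.75 × 1.25000 ≈ 3.4375 → 3.44 m.

3.44 m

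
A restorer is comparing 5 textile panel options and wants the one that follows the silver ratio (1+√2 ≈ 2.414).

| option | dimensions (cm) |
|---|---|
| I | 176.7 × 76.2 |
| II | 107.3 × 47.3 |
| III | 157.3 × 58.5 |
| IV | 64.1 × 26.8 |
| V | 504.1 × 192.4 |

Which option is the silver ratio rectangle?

IV

Target silver ratio ≈ 2.414.
I: 2.319 (Δ0.095)  II: 2.268 (Δ0.146)  III: 2.689 (Δ0.275)  IV: 2.392 (Δ0.022)  V: 2.620 (Δ0.206)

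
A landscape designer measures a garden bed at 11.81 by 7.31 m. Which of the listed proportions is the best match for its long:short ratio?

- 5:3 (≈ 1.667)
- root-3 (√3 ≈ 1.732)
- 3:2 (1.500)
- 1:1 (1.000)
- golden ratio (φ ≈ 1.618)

11.81/7.31 ≈ 1.616. Nearest candidates are golden ratio (1.618, off by 0.002) and 5:3 (1.667, off by 0.051).

golden ratio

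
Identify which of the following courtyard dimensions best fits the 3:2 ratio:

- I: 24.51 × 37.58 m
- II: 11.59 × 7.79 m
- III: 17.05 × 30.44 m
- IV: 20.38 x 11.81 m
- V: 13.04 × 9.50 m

Target 3:2 ≈ 1.500.
I: 1.533 (Δ0.033)  II: 1.488 (Δ0.012)  III: 1.785 (Δ0.285)  IV: 1.726 (Δ0.226)  V: 1.373 (Δ0.127)

II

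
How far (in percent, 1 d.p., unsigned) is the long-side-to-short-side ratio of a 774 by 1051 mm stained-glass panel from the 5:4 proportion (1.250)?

8.6%

Ratio = 1051 / 774 ≈ 1.3579.
Ideal 5:4 = 1.2500. |1.3579 − 1.2500| / 1.2500 ≈ 8.63% → 8.6%.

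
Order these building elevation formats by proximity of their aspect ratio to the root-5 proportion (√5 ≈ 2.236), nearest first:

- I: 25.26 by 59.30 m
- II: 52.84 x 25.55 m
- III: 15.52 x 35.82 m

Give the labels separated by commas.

III, I, II

Ratios: I = 59.30 / 25.26 ≈ 2.348; II = 52.84 / 25.55 ≈ 2.068; III = 35.82 / 15.52 ≈ 2.308.
|Δ from 2.236|: I 0.112; II 0.168; III 0.072.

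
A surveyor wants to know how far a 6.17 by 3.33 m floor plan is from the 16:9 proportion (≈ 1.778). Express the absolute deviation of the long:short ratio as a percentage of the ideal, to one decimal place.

Ratio = 6.17 / 3.33 ≈ 1.8529.
Ideal 16:9 ≈ 1.7778. |1.8529 − 1.7778| / 1.7778 ≈ 4.22% → 4.2%.

4.2%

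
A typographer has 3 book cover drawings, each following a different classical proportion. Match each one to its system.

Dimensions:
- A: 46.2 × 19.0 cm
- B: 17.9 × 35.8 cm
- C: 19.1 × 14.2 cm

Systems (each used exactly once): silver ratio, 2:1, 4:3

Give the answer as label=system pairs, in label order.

A=silver ratio, B=2:1, C=4:3

Ratios: A ≈ 2.432; B ≈ 2.000; C ≈ 1.345.
Targets: silver ratio ≈ 2.414; 2:1 ≈ 2.000; 4:3 ≈ 1.333.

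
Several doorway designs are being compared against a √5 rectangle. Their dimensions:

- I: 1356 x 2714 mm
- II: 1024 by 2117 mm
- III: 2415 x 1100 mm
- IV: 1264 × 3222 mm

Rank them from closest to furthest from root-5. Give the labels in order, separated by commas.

Ratios: I = 2714 / 1356 ≈ 2.001; II = 2117 / 1024 ≈ 2.067; III = 2415 / 1100 ≈ 2.195; IV = 3222 / 1264 ≈ 2.549.
|Δ from 2.236|: I 0.235; II 0.169; III 0.041; IV 0.313.

III, II, I, IV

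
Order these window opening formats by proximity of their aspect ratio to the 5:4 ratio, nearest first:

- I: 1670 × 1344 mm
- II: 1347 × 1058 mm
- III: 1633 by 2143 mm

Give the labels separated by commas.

I: 1670/1344 ≈ 1.243 → |1.243 − 1.250| = 0.007
II: 1347/1058 ≈ 1.273 → |1.273 − 1.250| = 0.023
III: 2143/1633 ≈ 1.312 → |1.312 − 1.250| = 0.062

I, II, III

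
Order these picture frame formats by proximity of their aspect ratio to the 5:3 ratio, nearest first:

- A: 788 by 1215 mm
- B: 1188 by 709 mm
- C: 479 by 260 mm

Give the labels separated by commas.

B, A, C

Ratios: A = 1215 / 788 ≈ 1.542; B = 1188 / 709 ≈ 1.676; C = 479 / 260 ≈ 1.842.
|Δ from 1.667|: A 0.125; B 0.009; C 0.175.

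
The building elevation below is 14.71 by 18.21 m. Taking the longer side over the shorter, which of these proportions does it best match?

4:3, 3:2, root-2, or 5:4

18.21/14.71 ≈ 1.238. Nearest candidates are 5:4 (1.250, off by 0.012) and 4:3 (1.333, off by 0.095).

5:4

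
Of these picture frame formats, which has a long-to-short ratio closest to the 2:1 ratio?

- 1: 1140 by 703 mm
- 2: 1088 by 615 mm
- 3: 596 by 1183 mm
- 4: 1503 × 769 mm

3

Target 2:1 ≈ 2.000.
1: 1.622 (Δ0.378)  2: 1.769 (Δ0.231)  3: 1.985 (Δ0.015)  4: 1.954 (Δ0.046)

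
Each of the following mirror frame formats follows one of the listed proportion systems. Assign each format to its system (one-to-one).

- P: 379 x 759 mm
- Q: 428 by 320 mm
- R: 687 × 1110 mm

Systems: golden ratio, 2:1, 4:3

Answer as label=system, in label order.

P=2:1, Q=4:3, R=golden ratio

Ratios: P ≈ 2.003; Q ≈ 1.337; R ≈ 1.616.
Targets: golden ratio ≈ 1.618; 2:1 ≈ 2.000; 4:3 ≈ 1.333.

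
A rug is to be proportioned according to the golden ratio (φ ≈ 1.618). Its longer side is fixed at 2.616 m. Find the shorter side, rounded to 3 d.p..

golden ratio ≈ 1.61803.
Shorter side = 2.616 ÷ 1.61803 ≈ 1.61678 → 1.617 m.

1.617 m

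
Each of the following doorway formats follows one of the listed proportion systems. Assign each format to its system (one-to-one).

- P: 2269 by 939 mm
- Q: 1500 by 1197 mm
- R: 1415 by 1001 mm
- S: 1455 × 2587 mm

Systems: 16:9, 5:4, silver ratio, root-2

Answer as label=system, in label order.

P = 2269/939 ≈ 2.416 → silver ratio (2.414)
Q = 1500/1197 ≈ 1.253 → 5:4 (1.250)
R = 1415/1001 ≈ 1.414 → root-2 (1.414)
S = 2587/1455 ≈ 1.778 → 16:9 (1.778)

P=silver ratio, Q=5:4, R=root-2, S=16:9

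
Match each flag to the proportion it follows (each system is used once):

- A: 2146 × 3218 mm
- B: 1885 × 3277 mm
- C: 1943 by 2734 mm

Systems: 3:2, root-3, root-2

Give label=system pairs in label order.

A = 3218/2146 ≈ 1.500 → 3:2 (1.500)
B = 3277/1885 ≈ 1.738 → root-3 (1.732)
C = 2734/1943 ≈ 1.407 → root-2 (1.414)

A=3:2, B=root-3, C=root-2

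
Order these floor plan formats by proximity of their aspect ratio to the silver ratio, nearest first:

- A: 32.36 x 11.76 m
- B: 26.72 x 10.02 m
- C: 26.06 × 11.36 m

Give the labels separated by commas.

Ratios: A = 32.36 / 11.76 ≈ 2.752; B = 26.72 / 10.02 ≈ 2.667; C = 26.06 / 11.36 ≈ 2.294.
|Δ from 2.414|: A 0.338; B 0.253; C 0.120.

C, B, A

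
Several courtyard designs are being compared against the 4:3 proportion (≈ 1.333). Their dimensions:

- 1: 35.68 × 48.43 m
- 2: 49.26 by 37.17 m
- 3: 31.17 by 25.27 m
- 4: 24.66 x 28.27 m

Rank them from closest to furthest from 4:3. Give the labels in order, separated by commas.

2, 1, 3, 4

1: 48.43/35.68 ≈ 1.357 → |1.357 − 1.333| = 0.024
2: 49.26/37.17 ≈ 1.325 → |1.325 − 1.333| = 0.008
3: 31.17/25.27 ≈ 1.233 → |1.233 − 1.333| = 0.100
4: 28.27/24.66 ≈ 1.146 → |1.146 − 1.333| = 0.187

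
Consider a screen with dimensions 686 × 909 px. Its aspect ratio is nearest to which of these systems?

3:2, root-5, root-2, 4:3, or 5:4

4:3

Ratio = 909 / 686 ≈ 1.325.
Distances: 3:2 1.500 (Δ 0.175); root-5 2.236 (Δ 0.911); root-2 1.414 (Δ 0.089); 4:3 1.333 (Δ 0.008); 5:4 1.250 (Δ 0.075).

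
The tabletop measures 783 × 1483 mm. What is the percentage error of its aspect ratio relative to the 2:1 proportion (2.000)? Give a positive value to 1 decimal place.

Ratio = 1483 / 783 ≈ 1.8940.
Ideal 2:1 = 2.0000. |1.8940 − 2.0000| / 2.0000 ≈ 5.30% → 5.3%.

5.3%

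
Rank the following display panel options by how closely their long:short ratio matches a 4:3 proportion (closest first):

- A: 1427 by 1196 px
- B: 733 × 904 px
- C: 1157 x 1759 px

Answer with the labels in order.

B, A, C

A: 1427/1196 ≈ 1.193 → |1.193 − 1.333| = 0.140
B: 904/733 ≈ 1.233 → |1.233 − 1.333| = 0.100
C: 1759/1157 ≈ 1.520 → |1.520 − 1.333| = 0.187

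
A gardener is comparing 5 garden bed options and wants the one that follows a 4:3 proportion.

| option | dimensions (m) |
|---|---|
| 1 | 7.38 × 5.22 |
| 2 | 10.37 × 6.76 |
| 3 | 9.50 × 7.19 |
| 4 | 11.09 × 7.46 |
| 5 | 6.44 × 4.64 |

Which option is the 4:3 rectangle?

3

Target 4:3 ≈ 1.333.
1: 1.414 (Δ0.081)  2: 1.534 (Δ0.201)  3: 1.321 (Δ0.012)  4: 1.487 (Δ0.154)  5: 1.388 (Δ0.055)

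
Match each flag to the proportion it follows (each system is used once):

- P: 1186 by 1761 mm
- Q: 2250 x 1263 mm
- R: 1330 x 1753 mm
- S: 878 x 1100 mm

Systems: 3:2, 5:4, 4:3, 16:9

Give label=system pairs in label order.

P=3:2, Q=16:9, R=4:3, S=5:4

Ratios: P ≈ 1.485; Q ≈ 1.781; R ≈ 1.318; S ≈ 1.253.
Targets: 3:2 ≈ 1.500; 5:4 ≈ 1.250; 4:3 ≈ 1.333; 16:9 ≈ 1.778.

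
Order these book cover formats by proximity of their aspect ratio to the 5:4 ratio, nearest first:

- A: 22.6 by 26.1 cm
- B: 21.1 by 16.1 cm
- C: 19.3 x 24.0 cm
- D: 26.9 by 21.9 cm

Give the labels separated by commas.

A: 26.1/22.6 ≈ 1.155 → |1.155 − 1.250| = 0.095
B: 21.1/16.1 ≈ 1.311 → |1.311 − 1.250| = 0.061
C: 24.0/19.3 ≈ 1.244 → |1.244 − 1.250| = 0.006
D: 26.9/21.9 ≈ 1.228 → |1.228 − 1.250| = 0.022

C, D, B, A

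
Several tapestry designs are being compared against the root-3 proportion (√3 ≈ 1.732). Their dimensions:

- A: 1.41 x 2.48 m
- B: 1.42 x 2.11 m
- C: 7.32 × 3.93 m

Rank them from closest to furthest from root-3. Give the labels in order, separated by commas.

A, C, B

Ratios: A = 2.48 / 1.41 ≈ 1.759; B = 2.11 / 1.42 ≈ 1.486; C = 7.32 / 3.93 ≈ 1.863.
|Δ from 1.732|: A 0.027; B 0.246; C 0.131.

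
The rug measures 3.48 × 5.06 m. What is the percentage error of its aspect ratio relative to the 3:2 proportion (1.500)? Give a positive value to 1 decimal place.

Ratio = 5.06 / 3.48 ≈ 1.4540.
Ideal 3:2 = 1.5000. |1.4540 − 1.5000| / 1.5000 ≈ 3.07% → 3.1%.

3.1%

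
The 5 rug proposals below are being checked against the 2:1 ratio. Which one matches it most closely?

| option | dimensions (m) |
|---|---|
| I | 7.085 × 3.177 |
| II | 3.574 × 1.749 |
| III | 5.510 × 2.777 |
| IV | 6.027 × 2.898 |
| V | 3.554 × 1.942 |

III

Ratios (long/short): I ≈ 2.230; II ≈ 2.043; III ≈ 1.984; IV ≈ 2.080; V ≈ 1.830.
2:1 ≈ 2.000; option III is nearest (Δ 0.016).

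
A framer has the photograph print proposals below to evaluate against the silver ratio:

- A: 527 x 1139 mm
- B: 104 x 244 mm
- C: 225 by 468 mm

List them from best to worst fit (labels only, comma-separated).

A: 1139/527 ≈ 2.161 → |2.161 − 2.414| = 0.253
B: 244/104 ≈ 2.346 → |2.346 − 2.414| = 0.068
C: 468/225 ≈ 2.080 → |2.080 − 2.414| = 0.334

B, A, C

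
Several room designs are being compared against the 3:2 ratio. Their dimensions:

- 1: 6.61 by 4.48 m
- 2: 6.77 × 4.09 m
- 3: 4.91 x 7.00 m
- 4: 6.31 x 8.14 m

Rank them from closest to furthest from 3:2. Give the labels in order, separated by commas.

1, 3, 2, 4

1: 6.61/4.48 ≈ 1.475 → |1.475 − 1.500| = 0.025
2: 6.77/4.09 ≈ 1.655 → |1.655 − 1.500| = 0.155
3: 7.00/4.91 ≈ 1.426 → |1.426 − 1.500| = 0.074
4: 8.14/6.31 ≈ 1.290 → |1.290 − 1.500| = 0.210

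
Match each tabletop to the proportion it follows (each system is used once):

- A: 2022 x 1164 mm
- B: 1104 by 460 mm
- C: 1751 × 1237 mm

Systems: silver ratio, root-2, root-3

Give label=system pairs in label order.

A=root-3, B=silver ratio, C=root-2

A = 2022/1164 ≈ 1.737 → root-3 (1.732)
B = 1104/460 ≈ 2.400 → silver ratio (2.414)
C = 1751/1237 ≈ 1.416 → root-2 (1.414)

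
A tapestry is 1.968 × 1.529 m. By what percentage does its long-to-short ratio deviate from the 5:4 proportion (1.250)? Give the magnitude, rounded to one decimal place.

3.0%

Ratio = 1.968 / 1.529 ≈ 1.2871.
Ideal 5:4 = 1.2500. |1.2871 − 1.2500| / 1.2500 ≈ 2.97% → 3.0%.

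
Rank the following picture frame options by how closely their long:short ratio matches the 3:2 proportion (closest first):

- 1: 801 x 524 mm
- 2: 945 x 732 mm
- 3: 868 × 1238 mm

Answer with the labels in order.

1, 3, 2

1: 801/524 ≈ 1.529 → |1.529 − 1.500| = 0.029
2: 945/732 ≈ 1.291 → |1.291 − 1.500| = 0.209
3: 1238/868 ≈ 1.426 → |1.426 − 1.500| = 0.074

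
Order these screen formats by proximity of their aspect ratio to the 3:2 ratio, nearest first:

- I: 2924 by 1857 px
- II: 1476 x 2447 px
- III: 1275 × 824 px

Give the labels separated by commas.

III, I, II

Ratios: I = 2924 / 1857 ≈ 1.575; II = 2447 / 1476 ≈ 1.658; III = 1275 / 824 ≈ 1.547.
|Δ from 1.500|: I 0.075; II 0.158; III 0.047.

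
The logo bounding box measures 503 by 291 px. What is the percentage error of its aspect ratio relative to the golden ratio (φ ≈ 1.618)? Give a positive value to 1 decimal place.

6.8%

Ratio = 503 / 291 ≈ 1.7285.
Ideal golden ratio ≈ 1.6180. |1.7285 − 1.6180| / 1.6180 ≈ 6.83% → 6.8%.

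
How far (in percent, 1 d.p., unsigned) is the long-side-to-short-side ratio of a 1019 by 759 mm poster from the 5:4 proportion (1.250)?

7.4%

Ratio = 1019 / 759 ≈ 1.3426.
Ideal 5:4 = 1.2500. |1.3426 − 1.2500| / 1.2500 ≈ 7.41% → 7.4%.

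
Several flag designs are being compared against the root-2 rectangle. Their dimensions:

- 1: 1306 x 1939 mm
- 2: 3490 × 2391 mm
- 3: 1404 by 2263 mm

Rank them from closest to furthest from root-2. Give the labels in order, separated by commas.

2, 1, 3

Ratios: 1 = 1939 / 1306 ≈ 1.485; 2 = 3490 / 2391 ≈ 1.460; 3 = 2263 / 1404 ≈ 1.612.
|Δ from 1.414|: 1 0.071; 2 0.046; 3 0.198.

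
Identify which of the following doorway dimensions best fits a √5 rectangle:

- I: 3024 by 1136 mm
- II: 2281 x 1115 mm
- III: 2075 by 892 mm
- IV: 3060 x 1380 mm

IV

Ratios (long/short): I ≈ 2.662; II ≈ 2.046; III ≈ 2.326; IV ≈ 2.217.
root-5 ≈ 2.236; option IV is nearest (Δ 0.019).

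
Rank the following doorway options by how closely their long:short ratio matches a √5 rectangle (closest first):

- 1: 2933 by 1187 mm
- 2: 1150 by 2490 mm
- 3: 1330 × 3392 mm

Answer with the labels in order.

2, 1, 3

1: 2933/1187 ≈ 2.471 → |2.471 − 2.236| = 0.235
2: 2490/1150 ≈ 2.165 → |2.165 − 2.236| = 0.071
3: 3392/1330 ≈ 2.550 → |2.550 − 2.236| = 0.314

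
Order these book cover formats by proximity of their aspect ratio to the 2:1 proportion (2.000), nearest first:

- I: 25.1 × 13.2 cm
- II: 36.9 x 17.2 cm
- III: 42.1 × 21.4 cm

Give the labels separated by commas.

Ratios: I = 25.1 / 13.2 ≈ 1.902; II = 36.9 / 17.2 ≈ 2.145; III = 42.1 / 21.4 ≈ 1.967.
|Δ from 2.000|: I 0.098; II 0.145; III 0.033.

III, I, II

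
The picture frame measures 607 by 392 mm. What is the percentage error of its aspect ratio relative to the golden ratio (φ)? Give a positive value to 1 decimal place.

Ratio = 607 / 392 ≈ 1.5485.
Ideal golden ratio ≈ 1.6180. |1.5485 − 1.6180| / 1.6180 ≈ 4.30% → 4.3%.

4.3%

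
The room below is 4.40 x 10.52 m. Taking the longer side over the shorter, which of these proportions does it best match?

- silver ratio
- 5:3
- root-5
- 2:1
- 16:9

10.52/4.40 ≈ 2.391. Nearest candidates are silver ratio (2.414, off by 0.023) and root-5 (2.236, off by 0.155).

silver ratio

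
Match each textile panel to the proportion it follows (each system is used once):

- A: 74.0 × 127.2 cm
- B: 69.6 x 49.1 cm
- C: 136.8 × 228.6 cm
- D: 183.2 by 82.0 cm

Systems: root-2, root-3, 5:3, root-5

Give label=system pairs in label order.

A = 127.2/74.0 ≈ 1.719 → root-3 (1.732)
B = 69.6/49.1 ≈ 1.418 → root-2 (1.414)
C = 228.6/136.8 ≈ 1.671 → 5:3 (1.667)
D = 183.2/82.0 ≈ 2.234 → root-5 (2.236)

A=root-3, B=root-2, C=5:3, D=root-5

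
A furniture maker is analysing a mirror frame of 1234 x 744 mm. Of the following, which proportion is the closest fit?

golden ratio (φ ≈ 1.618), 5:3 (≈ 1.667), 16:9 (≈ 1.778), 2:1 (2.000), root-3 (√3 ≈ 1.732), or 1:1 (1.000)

1234/744 ≈ 1.659. Nearest candidates are 5:3 (1.667, off by 0.008) and golden ratio (1.618, off by 0.041).

5:3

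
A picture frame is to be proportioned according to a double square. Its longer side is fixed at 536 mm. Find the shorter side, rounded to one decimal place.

2:1 = 2.00000.
Shorter side = 536 ÷ 2.00000 ≈ 268.000 → 268.0 mm.

268.0 mm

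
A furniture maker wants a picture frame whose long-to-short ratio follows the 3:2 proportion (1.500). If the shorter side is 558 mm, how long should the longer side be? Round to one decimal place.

3:2 = 1.50000.
Longer side = 558 × 1.50000 ≈ 837.000 → 837.0 mm.

837.0 mm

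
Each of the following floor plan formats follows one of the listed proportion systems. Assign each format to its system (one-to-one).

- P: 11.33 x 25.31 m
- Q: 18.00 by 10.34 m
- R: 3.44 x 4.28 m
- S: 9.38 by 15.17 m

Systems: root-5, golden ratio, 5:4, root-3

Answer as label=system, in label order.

P=root-5, Q=root-3, R=5:4, S=golden ratio

P = 25.31/11.33 ≈ 2.234 → root-5 (2.236)
Q = 18.00/10.34 ≈ 1.741 → root-3 (1.732)
R = 4.28/3.44 ≈ 1.244 → 5:4 (1.250)
S = 15.17/9.38 ≈ 1.617 → golden ratio (1.618)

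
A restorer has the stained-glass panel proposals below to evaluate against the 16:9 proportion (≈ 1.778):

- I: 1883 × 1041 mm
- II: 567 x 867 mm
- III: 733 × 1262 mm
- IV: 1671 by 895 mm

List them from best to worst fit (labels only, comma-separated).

I: 1883/1041 ≈ 1.809 → |1.809 − 1.778| = 0.031
II: 867/567 ≈ 1.529 → |1.529 − 1.778| = 0.249
III: 1262/733 ≈ 1.722 → |1.722 − 1.778| = 0.056
IV: 1671/895 ≈ 1.867 → |1.867 − 1.778| = 0.089

I, III, IV, II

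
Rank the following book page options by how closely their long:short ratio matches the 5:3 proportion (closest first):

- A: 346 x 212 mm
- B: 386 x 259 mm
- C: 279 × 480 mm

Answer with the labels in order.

A, C, B

Ratios: A = 346 / 212 ≈ 1.632; B = 386 / 259 ≈ 1.490; C = 480 / 279 ≈ 1.720.
|Δ from 1.667|: A 0.035; B 0.177; C 0.053.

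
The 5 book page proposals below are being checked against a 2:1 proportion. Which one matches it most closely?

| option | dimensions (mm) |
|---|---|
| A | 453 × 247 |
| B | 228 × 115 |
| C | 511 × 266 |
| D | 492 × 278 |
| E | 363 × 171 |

Target 2:1 ≈ 2.000.
A: 1.834 (Δ0.166)  B: 1.983 (Δ0.017)  C: 1.921 (Δ0.079)  D: 1.770 (Δ0.230)  E: 2.123 (Δ0.123)

B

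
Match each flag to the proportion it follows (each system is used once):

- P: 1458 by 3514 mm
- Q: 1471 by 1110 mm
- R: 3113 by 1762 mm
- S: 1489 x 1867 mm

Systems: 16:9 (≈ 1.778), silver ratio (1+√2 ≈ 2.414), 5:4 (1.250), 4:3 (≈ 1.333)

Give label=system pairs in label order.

P=silver ratio, Q=4:3, R=16:9, S=5:4

Ratios: P ≈ 2.410; Q ≈ 1.325; R ≈ 1.767; S ≈ 1.254.
Targets: 16:9 ≈ 1.778; silver ratio ≈ 2.414; 5:4 ≈ 1.250; 4:3 ≈ 1.333.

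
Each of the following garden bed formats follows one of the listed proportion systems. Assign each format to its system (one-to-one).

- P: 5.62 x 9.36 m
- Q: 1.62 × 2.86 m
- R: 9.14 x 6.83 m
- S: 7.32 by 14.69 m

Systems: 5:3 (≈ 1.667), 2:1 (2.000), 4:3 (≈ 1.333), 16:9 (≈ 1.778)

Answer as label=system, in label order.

P = 9.36/5.62 ≈ 1.665 → 5:3 (1.667)
Q = 2.86/1.62 ≈ 1.765 → 16:9 (1.778)
R = 9.14/6.83 ≈ 1.338 → 4:3 (1.333)
S = 14.69/7.32 ≈ 2.007 → 2:1 (2.000)

P=5:3, Q=16:9, R=4:3, S=2:1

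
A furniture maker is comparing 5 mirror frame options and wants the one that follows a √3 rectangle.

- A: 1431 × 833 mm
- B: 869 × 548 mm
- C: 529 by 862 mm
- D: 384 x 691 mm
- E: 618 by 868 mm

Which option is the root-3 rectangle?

Ratios (long/short): A ≈ 1.718; B ≈ 1.586; C ≈ 1.629; D ≈ 1.799; E ≈ 1.405.
root-3 ≈ 1.732; option A is nearest (Δ 0.014).

A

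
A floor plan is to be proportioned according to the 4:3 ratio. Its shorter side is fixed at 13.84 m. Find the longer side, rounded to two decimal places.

4:3 ≈ 1.33333.
Longer side = 13.84 × 1.33333 ≈ 18.4533 → 18.45 m.

18.45 m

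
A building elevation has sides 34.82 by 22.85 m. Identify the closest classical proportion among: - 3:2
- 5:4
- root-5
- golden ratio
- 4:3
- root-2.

34.82/22.85 ≈ 1.524. Nearest candidates are 3:2 (1.500, off by 0.024) and golden ratio (1.618, off by 0.094).

3:2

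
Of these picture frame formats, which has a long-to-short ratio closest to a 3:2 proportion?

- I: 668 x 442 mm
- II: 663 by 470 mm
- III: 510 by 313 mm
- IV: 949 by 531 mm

I

Ratios (long/short): I ≈ 1.511; II ≈ 1.411; III ≈ 1.629; IV ≈ 1.787.
3:2 ≈ 1.500; option I is nearest (Δ 0.011).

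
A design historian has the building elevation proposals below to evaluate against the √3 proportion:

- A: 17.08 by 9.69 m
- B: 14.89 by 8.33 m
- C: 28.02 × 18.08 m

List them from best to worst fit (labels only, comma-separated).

Ratios: A = 17.08 / 9.69 ≈ 1.763; B = 14.89 / 8.33 ≈ 1.788; C = 28.02 / 18.08 ≈ 1.550.
|Δ from 1.732|: A 0.031; B 0.056; C 0.182.

A, B, C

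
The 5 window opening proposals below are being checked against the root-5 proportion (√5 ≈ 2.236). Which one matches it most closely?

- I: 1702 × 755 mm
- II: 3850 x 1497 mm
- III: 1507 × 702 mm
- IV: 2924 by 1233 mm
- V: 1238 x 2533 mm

Ratios (long/short): I ≈ 2.254; II ≈ 2.572; III ≈ 2.147; IV ≈ 2.371; V ≈ 2.046.
root-5 ≈ 2.236; option I is nearest (Δ 0.018).

I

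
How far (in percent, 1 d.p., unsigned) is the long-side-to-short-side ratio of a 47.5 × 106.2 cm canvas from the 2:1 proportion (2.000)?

Ratio = 106.2 / 47.5 ≈ 2.2358.
Ideal 2:1 = 2.0000. |2.2358 − 2.0000| / 2.0000 ≈ 11.79% → 11.8%.

11.8%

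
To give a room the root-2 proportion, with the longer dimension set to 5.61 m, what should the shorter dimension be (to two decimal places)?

root-2 ≈ 1.41421.
Shorter side = 5.61 ÷ 1.41421 ≈ 3.9669 → 3.97 m.

3.97 m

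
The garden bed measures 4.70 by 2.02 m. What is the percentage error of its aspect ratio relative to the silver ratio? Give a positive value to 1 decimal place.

Ratio = 4.70 / 2.02 ≈ 2.3267.
Ideal silver ratio ≈ 2.4142. |2.3267 − 2.4142| / 2.4142 ≈ 3.62% → 3.6%.

3.6%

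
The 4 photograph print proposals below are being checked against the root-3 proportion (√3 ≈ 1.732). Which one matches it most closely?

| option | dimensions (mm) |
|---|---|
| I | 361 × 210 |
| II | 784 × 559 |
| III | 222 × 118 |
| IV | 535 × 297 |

Target root-3 ≈ 1.732.
I: 1.719 (Δ0.013)  II: 1.403 (Δ0.329)  III: 1.881 (Δ0.149)  IV: 1.801 (Δ0.069)

I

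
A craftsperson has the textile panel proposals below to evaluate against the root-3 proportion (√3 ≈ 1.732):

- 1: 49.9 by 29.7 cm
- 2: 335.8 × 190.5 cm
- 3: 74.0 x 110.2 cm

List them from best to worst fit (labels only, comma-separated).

2, 1, 3

1: 49.9/29.7 ≈ 1.680 → |1.680 − 1.732| = 0.052
2: 335.8/190.5 ≈ 1.763 → |1.763 − 1.732| = 0.031
3: 110.2/74.0 ≈ 1.489 → |1.489 − 1.732| = 0.243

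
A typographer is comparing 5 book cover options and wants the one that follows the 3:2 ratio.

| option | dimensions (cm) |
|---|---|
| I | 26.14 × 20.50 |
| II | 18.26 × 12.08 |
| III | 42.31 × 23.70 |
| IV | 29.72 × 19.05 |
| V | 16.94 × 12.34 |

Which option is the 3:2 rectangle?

Target 3:2 ≈ 1.500.
I: 1.275 (Δ0.225)  II: 1.512 (Δ0.012)  III: 1.785 (Δ0.285)  IV: 1.560 (Δ0.060)  V: 1.373 (Δ0.127)

II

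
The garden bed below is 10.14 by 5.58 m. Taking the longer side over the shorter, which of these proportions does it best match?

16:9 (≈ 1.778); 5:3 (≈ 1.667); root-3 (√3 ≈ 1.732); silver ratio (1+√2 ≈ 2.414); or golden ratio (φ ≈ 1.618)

16:9

10.14/5.58 ≈ 1.817. Nearest candidates are 16:9 (1.778, off by 0.039) and root-3 (1.732, off by 0.085).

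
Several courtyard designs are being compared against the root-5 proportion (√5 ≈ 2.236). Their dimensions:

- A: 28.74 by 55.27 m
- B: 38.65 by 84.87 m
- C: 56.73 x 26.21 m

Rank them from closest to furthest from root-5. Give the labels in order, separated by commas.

B, C, A

A: 55.27/28.74 ≈ 1.923 → |1.923 − 2.236| = 0.313
B: 84.87/38.65 ≈ 2.196 → |2.196 − 2.236| = 0.040
C: 56.73/26.21 ≈ 2.164 → |2.164 − 2.236| = 0.072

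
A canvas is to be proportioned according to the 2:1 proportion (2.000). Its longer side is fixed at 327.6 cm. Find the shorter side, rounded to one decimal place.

163.8 cm

2:1 = 2.00000.
Shorter side = 327.6 ÷ 2.00000 ≈ 163.800 → 163.8 cm.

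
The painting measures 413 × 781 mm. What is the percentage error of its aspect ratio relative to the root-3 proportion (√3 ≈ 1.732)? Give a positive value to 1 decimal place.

Ratio = 781 / 413 ≈ 1.8910.
Ideal root-3 ≈ 1.7321. |1.8910 − 1.7321| / 1.7321 ≈ 9.17% → 9.2%.

9.2%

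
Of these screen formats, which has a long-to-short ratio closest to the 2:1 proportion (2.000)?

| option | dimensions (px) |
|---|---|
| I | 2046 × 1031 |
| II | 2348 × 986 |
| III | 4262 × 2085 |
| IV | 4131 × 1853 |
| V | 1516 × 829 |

Ratios (long/short): I ≈ 1.984; II ≈ 2.381; III ≈ 2.044; IV ≈ 2.229; V ≈ 1.829.
2:1 ≈ 2.000; option I is nearest (Δ 0.016).

I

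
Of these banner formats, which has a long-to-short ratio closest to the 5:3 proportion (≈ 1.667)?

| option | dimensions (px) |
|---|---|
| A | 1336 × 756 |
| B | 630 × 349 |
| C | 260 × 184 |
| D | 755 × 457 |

D

Target 5:3 ≈ 1.667.
A: 1.767 (Δ0.100)  B: 1.805 (Δ0.138)  C: 1.413 (Δ0.254)  D: 1.652 (Δ0.015)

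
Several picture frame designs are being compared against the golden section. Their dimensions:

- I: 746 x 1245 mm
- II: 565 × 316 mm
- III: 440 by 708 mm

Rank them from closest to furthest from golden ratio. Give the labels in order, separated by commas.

I: 1245/746 ≈ 1.669 → |1.669 − 1.618| = 0.051
II: 565/316 ≈ 1.788 → |1.788 − 1.618| = 0.170
III: 708/440 ≈ 1.609 → |1.609 − 1.618| = 0.009

III, I, II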